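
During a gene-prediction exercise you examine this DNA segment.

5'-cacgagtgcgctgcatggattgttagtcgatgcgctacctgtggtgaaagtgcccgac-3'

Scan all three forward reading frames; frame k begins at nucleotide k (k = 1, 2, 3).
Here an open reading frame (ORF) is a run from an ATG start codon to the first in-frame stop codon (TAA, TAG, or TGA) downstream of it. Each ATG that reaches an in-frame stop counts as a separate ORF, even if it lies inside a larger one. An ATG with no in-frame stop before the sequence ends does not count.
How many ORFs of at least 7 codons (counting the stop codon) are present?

Frame 1: CAC GAG TGC GCT GCA TGG ATT GTT AGT CGA TGC GCT ACC TGT GGT GAA AGT GCC CGA — no ATG→stop ORF.
Frame 2: ACG AGT GCG CTG CAT GGA TTG TTA GTC GAT GCG CTA CCT GTG GTG AAA GTG CCC GAC — no ATG→stop ORF.
Frame 3: CGA GTG CGC TGC ATG GAT TGT TAG TCG ATG CGC TAC CTG TGG TGA AAG TGC CCG — ATG at 15, stop TAG at 24 → 12 nt; ATG at 30, stop TGA at 45 → 18 nt.
No ORF reaches 7 codons. Count = 0.

0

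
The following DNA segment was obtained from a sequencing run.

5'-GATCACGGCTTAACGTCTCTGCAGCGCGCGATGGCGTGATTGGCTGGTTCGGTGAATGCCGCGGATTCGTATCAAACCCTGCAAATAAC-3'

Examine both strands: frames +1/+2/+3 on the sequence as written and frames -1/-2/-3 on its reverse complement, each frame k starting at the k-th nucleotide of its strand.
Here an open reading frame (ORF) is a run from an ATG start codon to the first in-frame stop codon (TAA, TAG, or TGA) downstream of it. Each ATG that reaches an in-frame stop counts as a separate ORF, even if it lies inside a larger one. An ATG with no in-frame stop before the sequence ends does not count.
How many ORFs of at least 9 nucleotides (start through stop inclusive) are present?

2

Reverse complement (5'→3'): GTTATTTGCAGGGTTTGATACGAATCCGCGGCATTCACCGAACCAGCCAATCACGCCATCGCGCGCTGCAGAGACGTTAAGCCGTGATC
Frame +1: GAT CAC GGC TTA ACG TCT CTG CAG CGC GCG ATG GCG TGA TTG GCT GGT TCG GTG AAT GCC GCG GAT TCG TAT CAA ACC CTG CAA ATA — ATG at 31, stop TGA at 37 → 9 nt.
Frame +2: ATC ACG GCT TAA CGT CTC TGC AGC GCG CGA TGG CGT GAT TGG CTG GTT CGG TGA ATG CCG CGG ATT CGT ATC AAA CCC TGC AAA TAA — ATG at 56, stop TAA at 86 → 33 nt.
Frame +3: TCA CGG CTT AAC GTC TCT GCA GCG CGC GAT GGC GTG ATT GGC TGG TTC GGT GAA TGC CGC GGA TTC GTA TCA AAC CCT GCA AAT AAC — no ATG→stop ORF.
Frame -1: GTT ATT TGC AGG GTT TGA TAC GAA TCC GCG GCA TTC ACC GAA CCA GCC AAT CAC GCC ATC GCG CGC TGC AGA GAC GTT AAG CCG TGA — no ATG→stop ORF.
Frame -2: TTA TTT GCA GGG TTT GAT ACG AAT CCG CGG CAT TCA CCG AAC CAG CCA ATC ACG CCA TCG CGC GCT GCA GAG ACG TTA AGC CGT GAT — no ATG→stop ORF.
Frame -3: TAT TTG CAG GGT TTG ATA CGA ATC CGC GGC ATT CAC CGA ACC AGC CAA TCA CGC CAT CGC GCG CTG CAG AGA CGT TAA GCC GTG ATC — no ATG→stop ORF.
ORFs ≥ 9 nucleotides: frame +1 31–39 (9 nucleotides), frame +2 56–88 (33 nucleotides). Count = 2.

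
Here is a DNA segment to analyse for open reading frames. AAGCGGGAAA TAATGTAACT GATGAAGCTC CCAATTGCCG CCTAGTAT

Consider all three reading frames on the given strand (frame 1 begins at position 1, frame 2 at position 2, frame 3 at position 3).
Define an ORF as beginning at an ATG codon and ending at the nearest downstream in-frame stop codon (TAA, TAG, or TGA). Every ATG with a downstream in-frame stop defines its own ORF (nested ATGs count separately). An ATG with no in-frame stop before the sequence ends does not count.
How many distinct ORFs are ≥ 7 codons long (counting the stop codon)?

1

Frame 1: AAG CGG GAA ATA ATG TAA CTG ATG AAG CTC CCA ATT GCC GCC TAG TAT — ATG at 13, stop TAA at 16 → 6 nt; ATG at 22, stop TAG at 43 → 24 nt.
Frame 2: AGC GGG AAA TAA TGT AAC TGA TGA AGC TCC CAA TTG CCG CCT AGT — no ATG→stop ORF.
Frame 3: GCG GGA AAT AAT GTA ACT GAT GAA GCT CCC AAT TGC CGC CTA GTA — no ATG→stop ORF.
ORFs ≥ 7 codons: frame 1 22–45 (8 codons). Count = 1.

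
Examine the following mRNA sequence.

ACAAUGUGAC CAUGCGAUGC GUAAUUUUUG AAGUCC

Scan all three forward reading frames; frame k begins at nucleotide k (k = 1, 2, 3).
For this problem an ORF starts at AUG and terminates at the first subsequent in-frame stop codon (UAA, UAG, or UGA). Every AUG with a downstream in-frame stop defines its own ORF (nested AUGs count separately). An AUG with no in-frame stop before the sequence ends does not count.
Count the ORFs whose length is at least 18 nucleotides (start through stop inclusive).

Frame 1: ACA AUG UGA CCA UGC GAU GCG UAA UUU UUG AAG UCC — AUG at 4, stop UGA at 7 → 6 nt.
Frame 2: CAA UGU GAC CAU GCG AUG CGU AAU UUU UGA AGU — AUG at 17, stop UGA at 29 → 15 nt.
Frame 3: AAU GUG ACC AUG CGA UGC GUA AUU UUU GAA GUC — no AUG→stop ORF.
No ORF reaches 18 nucleotides. Count = 0.

0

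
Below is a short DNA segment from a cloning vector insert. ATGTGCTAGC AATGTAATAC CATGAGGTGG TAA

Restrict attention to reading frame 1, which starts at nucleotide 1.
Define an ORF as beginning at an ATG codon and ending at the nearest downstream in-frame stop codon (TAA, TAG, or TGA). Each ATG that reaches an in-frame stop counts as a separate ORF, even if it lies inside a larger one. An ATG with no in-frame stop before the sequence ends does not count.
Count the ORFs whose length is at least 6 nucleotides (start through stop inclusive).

Frame 1: ATG TGC TAG CAA TGT AAT ACC ATG AGG TGG TAA — ATG at 1, stop TAG at 7 → 9 nt; ATG at 22, stop TAA at 31 → 12 nt.
ORFs ≥ 6 nucleotides: frame 1 1–9 (9 nucleotides), frame 1 22–33 (12 nucleotides). Count = 2.

2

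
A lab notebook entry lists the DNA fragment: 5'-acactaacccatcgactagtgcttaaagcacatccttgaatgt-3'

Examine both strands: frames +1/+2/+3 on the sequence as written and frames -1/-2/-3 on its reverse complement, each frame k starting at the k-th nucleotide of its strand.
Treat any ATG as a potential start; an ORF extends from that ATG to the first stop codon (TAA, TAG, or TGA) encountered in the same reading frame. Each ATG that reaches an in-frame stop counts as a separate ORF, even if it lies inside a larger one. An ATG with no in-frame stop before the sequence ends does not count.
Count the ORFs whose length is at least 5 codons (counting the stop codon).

Reverse complement (5'→3'): ACATTCAAGGATGTGCTTTAAGCACTAGTCGATGGGTTAGTGT
Frame +1: ACA CTA ACC CAT CGA CTA GTG CTT AAA GCA CAT CCT TGA ATG — no ATG→stop ORF.
Frame +2: CAC TAA CCC ATC GAC TAG TGC TTA AAG CAC ATC CTT GAA TGT — no ATG→stop ORF.
Frame +3: ACT AAC CCA TCG ACT AGT GCT TAA AGC ACA TCC TTG AAT — no ATG→stop ORF.
Frame -1: ACA TTC AAG GAT GTG CTT TAA GCA CTA GTC GAT GGG TTA GTG — no ATG→stop ORF.
Frame -2: CAT TCA AGG ATG TGC TTT AAG CAC TAG TCG ATG GGT TAG TGT — ATG at 11, stop TAG at 26 → 18 nt; ATG at 32, stop TAG at 38 → 9 nt.
Frame -3: ATT CAA GGA TGT GCT TTA AGC ACT AGT CGA TGG GTT AGT — no ATG→stop ORF.
ORFs ≥ 5 codons: frame -2 11–28 (6 codons). Count = 1.

1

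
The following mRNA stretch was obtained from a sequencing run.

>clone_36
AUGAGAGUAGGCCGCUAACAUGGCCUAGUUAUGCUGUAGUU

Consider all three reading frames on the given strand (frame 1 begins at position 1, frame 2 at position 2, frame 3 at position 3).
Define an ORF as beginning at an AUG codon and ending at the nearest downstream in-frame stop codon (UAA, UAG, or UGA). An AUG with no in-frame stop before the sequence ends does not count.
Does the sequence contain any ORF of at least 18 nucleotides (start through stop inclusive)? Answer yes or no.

yes

Frame 1: AUG AGA GUA GGC CGC UAA CAU GGC CUA GUU AUG CUG UAG — AUG at 1, stop UAA at 16 → 18 nt; AUG at 31, stop UAG at 37 → 9 nt.
Frame 2: UGA GAG UAG GCC GCU AAC AUG GCC UAG UUA UGC UGU AGU — AUG at 20, stop UAG at 26 → 9 nt.
Frame 3: GAG AGU AGG CCG CUA ACA UGG CCU AGU UAU GCU GUA GUU — no AUG→stop ORF.
Frame 1 has an ORF of 18 nucleotides (positions 1–18) ≥ 18, so yes.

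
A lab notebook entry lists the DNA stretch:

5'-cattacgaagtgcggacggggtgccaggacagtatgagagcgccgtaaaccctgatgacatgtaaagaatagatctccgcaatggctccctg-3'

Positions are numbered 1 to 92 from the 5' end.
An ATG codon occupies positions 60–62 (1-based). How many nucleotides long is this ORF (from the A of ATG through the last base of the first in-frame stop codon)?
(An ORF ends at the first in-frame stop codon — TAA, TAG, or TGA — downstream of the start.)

6

Codons from position 60: ATG (60–62), TAA (63–65).
TAA is the first in-frame stop; ORF spans 60–65, 6 nucleotides.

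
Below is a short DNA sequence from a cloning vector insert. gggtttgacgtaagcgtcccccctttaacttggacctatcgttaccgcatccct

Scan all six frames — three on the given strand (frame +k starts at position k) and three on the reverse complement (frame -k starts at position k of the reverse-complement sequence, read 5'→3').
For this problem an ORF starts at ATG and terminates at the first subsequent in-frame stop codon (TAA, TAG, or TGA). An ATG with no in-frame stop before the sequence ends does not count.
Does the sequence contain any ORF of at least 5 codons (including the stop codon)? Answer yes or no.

Reverse complement (5'→3'): AGGGATGCGGTAACGATAGGTCCAAGTTAAAGGGGGGACGCTTACGTCAAACCC
Frame +1: GGG TTT GAC GTA AGC GTC CCC CCT TTA ACT TGG ACC TAT CGT TAC CGC ATC CCT — no ATG→stop ORF.
Frame +2: GGT TTG ACG TAA GCG TCC CCC CTT TAA CTT GGA CCT ATC GTT ACC GCA TCC — no ATG→stop ORF.
Frame +3: GTT TGA CGT AAG CGT CCC CCC TTT AAC TTG GAC CTA TCG TTA CCG CAT CCC — no ATG→stop ORF.
Frame -1: AGG GAT GCG GTA ACG ATA GGT CCA AGT TAA AGG GGG GAC GCT TAC GTC AAA CCC — no ATG→stop ORF.
Frame -2: GGG ATG CGG TAA CGA TAG GTC CAA GTT AAA GGG GGG ACG CTT ACG TCA AAC — ATG at 5, stop TAA at 11 → 9 nt.
Frame -3: GGA TGC GGT AAC GAT AGG TCC AAG TTA AAG GGG GGA CGC TTA CGT CAA ACC — no ATG→stop ORF.
Largest ORF found is 3 codons < 5, so no.

no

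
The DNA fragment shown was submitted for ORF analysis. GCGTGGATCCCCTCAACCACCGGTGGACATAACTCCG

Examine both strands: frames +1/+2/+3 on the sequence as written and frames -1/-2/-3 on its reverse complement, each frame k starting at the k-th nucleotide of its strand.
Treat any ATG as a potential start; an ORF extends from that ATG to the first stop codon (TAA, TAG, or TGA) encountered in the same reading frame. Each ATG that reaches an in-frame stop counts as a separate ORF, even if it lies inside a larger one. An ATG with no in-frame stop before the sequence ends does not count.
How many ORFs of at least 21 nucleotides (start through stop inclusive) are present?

0

Reverse complement (5'→3'): CGGAGTTATGTCCACCGGTGGTTGAGGGGATCCACGC
Frame +1: GCG TGG ATC CCC TCA ACC ACC GGT GGA CAT AAC TCC — no ATG→stop ORF.
Frame +2: CGT GGA TCC CCT CAA CCA CCG GTG GAC ATA ACT CCG — no ATG→stop ORF.
Frame +3: GTG GAT CCC CTC AAC CAC CGG TGG ACA TAA CTC — no ATG→stop ORF.
Frame -1: CGG AGT TAT GTC CAC CGG TGG TTG AGG GGA TCC ACG — no ATG→stop ORF.
Frame -2: GGA GTT ATG TCC ACC GGT GGT TGA GGG GAT CCA CGC — ATG at 8, stop TGA at 23 → 18 nt.
Frame -3: GAG TTA TGT CCA CCG GTG GTT GAG GGG ATC CAC — no ATG→stop ORF.
No ORF reaches 21 nucleotides. Count = 0.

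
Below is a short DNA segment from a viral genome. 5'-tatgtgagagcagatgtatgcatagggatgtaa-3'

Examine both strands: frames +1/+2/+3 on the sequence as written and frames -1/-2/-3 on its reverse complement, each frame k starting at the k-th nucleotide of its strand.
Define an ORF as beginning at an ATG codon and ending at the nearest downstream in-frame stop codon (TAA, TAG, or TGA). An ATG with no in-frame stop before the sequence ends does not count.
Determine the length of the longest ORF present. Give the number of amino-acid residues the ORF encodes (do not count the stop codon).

Reverse complement (5'→3'): TTACATCCCTATGCATACATCTGCTCTCACATA
Frame +1: TAT GTG AGA GCA GAT GTA TGC ATA GGG ATG TAA — ATG at 28, stop TAA at 31 → 6 nt.
Frame +2: ATG TGA GAG CAG ATG TAT GCA TAG GGA TGT — ATG at 2, stop TGA at 5 → 6 nt; ATG at 14, stop TAG at 23 → 12 nt.
Frame +3: TGT GAG AGC AGA TGT ATG CAT AGG GAT GTA — no ATG→stop ORF.
Frame -1: TTA CAT CCC TAT GCA TAC ATC TGC TCT CAC ATA — no ATG→stop ORF.
Frame -2: TAC ATC CCT ATG CAT ACA TCT GCT CTC ACA — no ATG→stop ORF.
Frame -3: ACA TCC CTA TGC ATA CAT CTG CTC TCA CAT — no ATG→stop ORF.
Longest: frame +2, positions 14–25, 12 nt = 4 codons = 3 aa. → 3 amino acids.

3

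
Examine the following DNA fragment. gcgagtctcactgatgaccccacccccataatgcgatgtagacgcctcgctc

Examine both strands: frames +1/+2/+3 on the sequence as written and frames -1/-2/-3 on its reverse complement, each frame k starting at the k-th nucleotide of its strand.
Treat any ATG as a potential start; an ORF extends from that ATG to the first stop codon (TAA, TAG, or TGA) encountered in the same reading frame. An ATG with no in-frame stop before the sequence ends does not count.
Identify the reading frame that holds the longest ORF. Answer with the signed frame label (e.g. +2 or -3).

Reverse complement (5'→3'): GAGCGAGGCGTCTACATCGCATTATGGGGGTGGGGTCATCAGTGAGACTCGC
Frame +1: GCG AGT CTC ACT GAT GAC CCC ACC CCC ATA ATG CGA TGT AGA CGC CTC GCT — no ATG→stop ORF.
Frame +2: CGA GTC TCA CTG ATG ACC CCA CCC CCA TAA TGC GAT GTA GAC GCC TCG CTC — ATG at 14, stop TAA at 29 → 18 nt.
Frame +3: GAG TCT CAC TGA TGA CCC CAC CCC CAT AAT GCG ATG TAG ACG CCT CGC — ATG at 36, stop TAG at 39 → 6 nt.
Frame -1: GAG CGA GGC GTC TAC ATC GCA TTA TGG GGG TGG GGT CAT CAG TGA GAC TCG — no ATG→stop ORF.
Frame -2: AGC GAG GCG TCT ACA TCG CAT TAT GGG GGT GGG GTC ATC AGT GAG ACT CGC — no ATG→stop ORF.
Frame -3: GCG AGG CGT CTA CAT CGC ATT ATG GGG GTG GGG TCA TCA GTG AGA CTC — no ATG→stop ORF.
Longest ORF is 18 nt in frame +2 (positions 14–31).

+2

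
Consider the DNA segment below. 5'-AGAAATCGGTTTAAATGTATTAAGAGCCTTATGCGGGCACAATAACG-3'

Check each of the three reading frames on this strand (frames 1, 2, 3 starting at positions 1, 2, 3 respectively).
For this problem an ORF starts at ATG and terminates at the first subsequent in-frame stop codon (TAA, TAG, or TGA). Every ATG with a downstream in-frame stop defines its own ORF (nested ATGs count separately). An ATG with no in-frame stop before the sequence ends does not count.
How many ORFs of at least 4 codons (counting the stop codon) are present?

Frame 1: AGA AAT CGG TTT AAA TGT ATT AAG AGC CTT ATG CGG GCA CAA TAA — ATG at 31, stop TAA at 43 → 15 nt.
Frame 2: GAA ATC GGT TTA AAT GTA TTA AGA GCC TTA TGC GGG CAC AAT AAC — no ATG→stop ORF.
Frame 3: AAA TCG GTT TAA ATG TAT TAA GAG CCT TAT GCG GGC ACA ATA ACG — ATG at 15, stop TAA at 21 → 9 nt.
ORFs ≥ 4 codons: frame 1 31–45 (5 codons). Count = 1.

1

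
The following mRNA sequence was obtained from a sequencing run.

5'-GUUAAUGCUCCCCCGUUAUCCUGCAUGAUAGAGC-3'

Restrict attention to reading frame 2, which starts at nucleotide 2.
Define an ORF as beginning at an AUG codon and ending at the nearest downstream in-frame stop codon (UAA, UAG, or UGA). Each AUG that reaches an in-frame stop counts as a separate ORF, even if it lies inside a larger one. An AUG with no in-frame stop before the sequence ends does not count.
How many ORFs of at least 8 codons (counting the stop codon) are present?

1

Frame 2: UUA AUG CUC CCC CGU UAU CCU GCA UGA UAG AGC — AUG at 5, stop UGA at 26 → 24 nt.
ORFs ≥ 8 codons: frame 2 5–28 (8 codons). Count = 1.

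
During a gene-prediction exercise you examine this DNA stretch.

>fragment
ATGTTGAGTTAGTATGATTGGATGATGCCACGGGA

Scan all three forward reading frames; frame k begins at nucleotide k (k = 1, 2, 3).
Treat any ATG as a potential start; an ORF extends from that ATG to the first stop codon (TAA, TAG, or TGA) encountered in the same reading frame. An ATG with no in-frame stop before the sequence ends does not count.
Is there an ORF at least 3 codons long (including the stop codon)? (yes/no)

Frame 1: ATG TTG AGT TAG TAT GAT TGG ATG ATG CCA CGG — ATG at 1, stop TAG at 10 → 12 nt.
Frame 2: TGT TGA GTT AGT ATG ATT GGA TGA TGC CAC GGG — ATG at 14, stop TGA at 23 → 12 nt.
Frame 3: GTT GAG TTA GTA TGA TTG GAT GAT GCC ACG GGA — no ATG→stop ORF.
Frame 1 has an ORF of 4 codons (positions 1–12) ≥ 3, so yes.

yes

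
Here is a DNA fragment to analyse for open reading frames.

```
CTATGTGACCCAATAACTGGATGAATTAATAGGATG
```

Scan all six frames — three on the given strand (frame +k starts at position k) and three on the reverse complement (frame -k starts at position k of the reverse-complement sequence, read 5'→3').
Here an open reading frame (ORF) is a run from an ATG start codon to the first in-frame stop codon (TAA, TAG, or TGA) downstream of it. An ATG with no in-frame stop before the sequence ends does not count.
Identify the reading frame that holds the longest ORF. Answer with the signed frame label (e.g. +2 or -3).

+3

Reverse complement (5'→3'): CATCCTATTAATTCATCCAGTTATTGGGTCACATAG
Frame +1: CTA TGT GAC CCA ATA ACT GGA TGA ATT AAT AGG ATG — no ATG→stop ORF.
Frame +2: TAT GTG ACC CAA TAA CTG GAT GAA TTA ATA GGA — no ATG→stop ORF.
Frame +3: ATG TGA CCC AAT AAC TGG ATG AAT TAA TAG GAT — ATG at 3, stop TGA at 6 → 6 nt; ATG at 21, stop TAA at 27 → 9 nt.
Frame -1: CAT CCT ATT AAT TCA TCC AGT TAT TGG GTC ACA TAG — no ATG→stop ORF.
Frame -2: ATC CTA TTA ATT CAT CCA GTT ATT GGG TCA CAT — no ATG→stop ORF.
Frame -3: TCC TAT TAA TTC ATC CAG TTA TTG GGT CAC ATA — no ATG→stop ORF.
Longest ORF is 9 nt in frame +3 (positions 21–29).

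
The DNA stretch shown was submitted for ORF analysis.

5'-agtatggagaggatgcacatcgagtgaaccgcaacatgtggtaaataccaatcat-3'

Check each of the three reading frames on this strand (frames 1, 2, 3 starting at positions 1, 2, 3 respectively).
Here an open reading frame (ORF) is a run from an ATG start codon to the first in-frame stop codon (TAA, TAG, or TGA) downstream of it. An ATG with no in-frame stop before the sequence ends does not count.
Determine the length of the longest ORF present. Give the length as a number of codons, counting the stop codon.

Frame 1: AGT ATG GAG AGG ATG CAC ATC GAG TGA ACC GCA ACA TGT GGT AAA TAC CAA TCA — ATG at 4, stop TGA at 25 → 24 nt; ATG at 13, stop TGA at 25 → 15 nt.
Frame 2: GTA TGG AGA GGA TGC ACA TCG AGT GAA CCG CAA CAT GTG GTA AAT ACC AAT CAT — no ATG→stop ORF.
Frame 3: TAT GGA GAG GAT GCA CAT CGA GTG AAC CGC AAC ATG TGG TAA ATA CCA ATC — ATG at 36, stop TAA at 42 → 9 nt.
Longest: frame 1, positions 4–27, 24 nt = 8 codons = 7 aa. → 8 codons.

8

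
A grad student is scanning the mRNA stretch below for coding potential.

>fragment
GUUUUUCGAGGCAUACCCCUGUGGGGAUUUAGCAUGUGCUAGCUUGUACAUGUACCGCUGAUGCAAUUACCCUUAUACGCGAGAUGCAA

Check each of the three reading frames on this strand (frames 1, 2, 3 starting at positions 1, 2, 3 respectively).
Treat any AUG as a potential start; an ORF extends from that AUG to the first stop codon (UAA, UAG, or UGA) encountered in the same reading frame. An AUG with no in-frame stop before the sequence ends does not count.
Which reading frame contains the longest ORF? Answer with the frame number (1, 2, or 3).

2

Frame 1: GUU UUU CGA GGC AUA CCC CUG UGG GGA UUU AGC AUG UGC UAG CUU GUA CAU GUA CCG CUG AUG CAA UUA CCC UUA UAC GCG AGA UGC — AUG at 34, stop UAG at 40 → 9 nt.
Frame 2: UUU UUC GAG GCA UAC CCC UGU GGG GAU UUA GCA UGU GCU AGC UUG UAC AUG UAC CGC UGA UGC AAU UAC CCU UAU ACG CGA GAU GCA — AUG at 50, stop UGA at 59 → 12 nt.
Frame 3: UUU UCG AGG CAU ACC CCU GUG GGG AUU UAG CAU GUG CUA GCU UGU ACA UGU ACC GCU GAU GCA AUU ACC CUU AUA CGC GAG AUG CAA — no AUG→stop ORF.
Longest ORF is 12 nt in frame 2 (positions 50–61).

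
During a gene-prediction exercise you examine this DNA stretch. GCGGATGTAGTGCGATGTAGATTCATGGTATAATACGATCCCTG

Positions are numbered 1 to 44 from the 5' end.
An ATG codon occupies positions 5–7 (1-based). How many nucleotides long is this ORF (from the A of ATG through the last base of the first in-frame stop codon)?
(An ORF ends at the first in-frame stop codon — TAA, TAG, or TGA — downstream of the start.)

Codons from position 5: ATG (5–7), TAG (8–10).
TAG is the first in-frame stop; ORF spans 5–10, 6 nucleotides.

6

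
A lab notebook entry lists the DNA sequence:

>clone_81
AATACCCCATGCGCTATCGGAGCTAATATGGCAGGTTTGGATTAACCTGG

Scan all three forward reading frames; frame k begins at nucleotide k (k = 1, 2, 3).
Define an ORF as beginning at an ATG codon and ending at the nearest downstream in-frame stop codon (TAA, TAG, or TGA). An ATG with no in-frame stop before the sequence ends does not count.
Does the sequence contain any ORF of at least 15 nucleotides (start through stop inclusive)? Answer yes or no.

Frame 1: AAT ACC CCA TGC GCT ATC GGA GCT AAT ATG GCA GGT TTG GAT TAA CCT — ATG at 28, stop TAA at 43 → 18 nt.
Frame 2: ATA CCC CAT GCG CTA TCG GAG CTA ATA TGG CAG GTT TGG ATT AAC CTG — no ATG→stop ORF.
Frame 3: TAC CCC ATG CGC TAT CGG AGC TAA TAT GGC AGG TTT GGA TTA ACC TGG — ATG at 9, stop TAA at 24 → 18 nt.
Frame 1 has an ORF of 18 nucleotides (positions 28–45) ≥ 15, so yes.

yes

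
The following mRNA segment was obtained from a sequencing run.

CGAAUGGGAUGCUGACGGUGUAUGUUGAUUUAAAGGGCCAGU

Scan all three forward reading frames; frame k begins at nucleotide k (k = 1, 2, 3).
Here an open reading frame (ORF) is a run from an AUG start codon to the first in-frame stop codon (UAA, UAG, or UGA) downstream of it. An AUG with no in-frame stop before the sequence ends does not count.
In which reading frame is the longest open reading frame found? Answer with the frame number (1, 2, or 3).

1

Frame 1: CGA AUG GGA UGC UGA CGG UGU AUG UUG AUU UAA AGG GCC AGU — AUG at 4, stop UGA at 13 → 12 nt; AUG at 22, stop UAA at 31 → 12 nt.
Frame 2: GAA UGG GAU GCU GAC GGU GUA UGU UGA UUU AAA GGG CCA — no AUG→stop ORF.
Frame 3: AAU GGG AUG CUG ACG GUG UAU GUU GAU UUA AAG GGC CAG — no AUG→stop ORF.
Longest ORF is 12 nt in frame 1 (positions 4–15).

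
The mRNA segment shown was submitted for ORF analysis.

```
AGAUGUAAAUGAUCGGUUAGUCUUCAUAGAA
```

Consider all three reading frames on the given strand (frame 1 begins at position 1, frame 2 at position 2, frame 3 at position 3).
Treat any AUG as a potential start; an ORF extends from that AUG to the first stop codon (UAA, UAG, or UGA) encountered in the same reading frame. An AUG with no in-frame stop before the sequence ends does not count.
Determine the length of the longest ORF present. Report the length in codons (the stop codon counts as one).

4

Frame 1: AGA UGU AAA UGA UCG GUU AGU CUU CAU AGA — no AUG→stop ORF.
Frame 2: GAU GUA AAU GAU CGG UUA GUC UUC AUA GAA — no AUG→stop ORF.
Frame 3: AUG UAA AUG AUC GGU UAG UCU UCA UAG — AUG at 3, stop UAA at 6 → 6 nt; AUG at 9, stop UAG at 18 → 12 nt.
Longest: frame 3, positions 9–20, 12 nt = 4 codons = 3 aa. → 4 codons.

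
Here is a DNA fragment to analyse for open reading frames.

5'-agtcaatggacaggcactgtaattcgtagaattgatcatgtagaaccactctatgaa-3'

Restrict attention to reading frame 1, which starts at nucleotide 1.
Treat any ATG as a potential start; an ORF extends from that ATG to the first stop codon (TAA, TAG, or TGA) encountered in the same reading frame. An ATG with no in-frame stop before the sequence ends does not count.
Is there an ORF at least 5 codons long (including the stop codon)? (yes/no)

no

Frame 1: AGT CAA TGG ACA GGC ACT GTA ATT CGT AGA ATT GAT CAT GTA GAA CCA CTC TAT GAA — no ATG→stop ORF.
Largest ORF found is 0 codons < 5, so no.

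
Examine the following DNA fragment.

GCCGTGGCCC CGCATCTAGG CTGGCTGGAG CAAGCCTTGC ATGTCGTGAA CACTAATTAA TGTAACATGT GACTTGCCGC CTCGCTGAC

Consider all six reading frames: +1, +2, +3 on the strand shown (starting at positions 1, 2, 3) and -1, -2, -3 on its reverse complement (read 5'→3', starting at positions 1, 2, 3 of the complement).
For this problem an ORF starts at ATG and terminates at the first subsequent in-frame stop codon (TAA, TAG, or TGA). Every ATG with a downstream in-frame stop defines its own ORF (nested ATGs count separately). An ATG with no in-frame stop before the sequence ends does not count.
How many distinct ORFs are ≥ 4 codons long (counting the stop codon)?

Reverse complement (5'→3'): GTCAGCGAGGCGGCAAGTCACATGTTACATTAATTAGTGTTCACGACATGCAAGGCTTGCTCCAGCCAGCCTAGATGCGGGGCCACGGC
Frame +1: GCC GTG GCC CCG CAT CTA GGC TGG CTG GAG CAA GCC TTG CAT GTC GTG AAC ACT AAT TAA TGT AAC ATG TGA CTT GCC GCC TCG CTG — ATG at 67, stop TGA at 70 → 6 nt.
Frame +2: CCG TGG CCC CGC ATC TAG GCT GGC TGG AGC AAG CCT TGC ATG TCG TGA ACA CTA ATT AAT GTA ACA TGT GAC TTG CCG CCT CGC TGA — ATG at 41, stop TGA at 47 → 9 nt.
Frame +3: CGT GGC CCC GCA TCT AGG CTG GCT GGA GCA AGC CTT GCA TGT CGT GAA CAC TAA TTA ATG TAA CAT GTG ACT TGC CGC CTC GCT GAC — ATG at 60, stop TAA at 63 → 6 nt.
Frame -1: GTC AGC GAG GCG GCA AGT CAC ATG TTA CAT TAA TTA GTG TTC ACG ACA TGC AAG GCT TGC TCC AGC CAG CCT AGA TGC GGG GCC ACG — ATG at 22, stop TAA at 31 → 12 nt.
Frame -2: TCA GCG AGG CGG CAA GTC ACA TGT TAC ATT AAT TAG TGT TCA CGA CAT GCA AGG CTT GCT CCA GCC AGC CTA GAT GCG GGG CCA CGG — no ATG→stop ORF.
Frame -3: CAG CGA GGC GGC AAG TCA CAT GTT ACA TTA ATT AGT GTT CAC GAC ATG CAA GGC TTG CTC CAG CCA GCC TAG ATG CGG GGC CAC GGC — ATG at 48, stop TAG at 72 → 27 nt.
ORFs ≥ 4 codons: frame -1 22–33 (4 codons), frame -3 48–74 (9 codons). Count = 2.

2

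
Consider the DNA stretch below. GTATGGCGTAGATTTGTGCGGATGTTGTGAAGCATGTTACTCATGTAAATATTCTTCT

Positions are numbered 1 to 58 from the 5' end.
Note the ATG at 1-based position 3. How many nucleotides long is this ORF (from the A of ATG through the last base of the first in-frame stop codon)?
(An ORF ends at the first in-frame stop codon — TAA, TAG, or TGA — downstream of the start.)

Codons from position 3: ATG (3–5), GCG (6–8), TAG (9–11).
TAG is the first in-frame stop; ORF spans 3–11, 9 nucleotides.

9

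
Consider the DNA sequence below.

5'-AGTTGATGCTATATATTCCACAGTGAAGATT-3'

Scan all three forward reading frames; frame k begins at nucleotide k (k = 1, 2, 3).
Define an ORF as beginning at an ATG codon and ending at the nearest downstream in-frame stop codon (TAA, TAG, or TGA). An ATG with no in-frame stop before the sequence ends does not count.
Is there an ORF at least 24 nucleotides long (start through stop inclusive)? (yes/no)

no

Frame 1: AGT TGA TGC TAT ATA TTC CAC AGT GAA GAT — no ATG→stop ORF.
Frame 2: GTT GAT GCT ATA TAT TCC ACA GTG AAG ATT — no ATG→stop ORF.
Frame 3: TTG ATG CTA TAT ATT CCA CAG TGA AGA — ATG at 6, stop TGA at 24 → 21 nt.
Largest ORF found is 21 nucleotides < 24, so no.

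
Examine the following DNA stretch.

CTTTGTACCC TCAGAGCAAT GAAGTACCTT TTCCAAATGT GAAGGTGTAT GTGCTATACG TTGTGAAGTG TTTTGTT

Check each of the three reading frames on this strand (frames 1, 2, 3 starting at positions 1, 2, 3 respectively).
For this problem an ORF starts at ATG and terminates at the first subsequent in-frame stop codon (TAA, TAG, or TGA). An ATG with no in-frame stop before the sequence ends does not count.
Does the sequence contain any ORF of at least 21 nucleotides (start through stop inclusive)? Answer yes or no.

yes

Frame 1: CTT TGT ACC CTC AGA GCA ATG AAG TAC CTT TTC CAA ATG TGA AGG TGT ATG TGC TAT ACG TTG TGA AGT GTT TTG — ATG at 19, stop TGA at 40 → 24 nt; ATG at 37, stop TGA at 40 → 6 nt; ATG at 49, stop TGA at 64 → 18 nt.
Frame 2: TTT GTA CCC TCA GAG CAA TGA AGT ACC TTT TCC AAA TGT GAA GGT GTA TGT GCT ATA CGT TGT GAA GTG TTT TGT — no ATG→stop ORF.
Frame 3: TTG TAC CCT CAG AGC AAT GAA GTA CCT TTT CCA AAT GTG AAG GTG TAT GTG CTA TAC GTT GTG AAG TGT TTT GTT — no ATG→stop ORF.
Frame 1 has an ORF of 24 nucleotides (positions 19–42) ≥ 21, so yes.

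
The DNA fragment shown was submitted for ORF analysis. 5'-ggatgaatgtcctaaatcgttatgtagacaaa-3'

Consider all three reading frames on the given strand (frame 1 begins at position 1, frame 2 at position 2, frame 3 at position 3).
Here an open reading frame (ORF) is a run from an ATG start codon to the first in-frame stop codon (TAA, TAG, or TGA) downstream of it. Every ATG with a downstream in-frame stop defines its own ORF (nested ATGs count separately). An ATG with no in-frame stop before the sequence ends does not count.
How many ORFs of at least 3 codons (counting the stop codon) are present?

1

Frame 1: GGA TGA ATG TCC TAA ATC GTT ATG TAG ACA — ATG at 7, stop TAA at 13 → 9 nt; ATG at 22, stop TAG at 25 → 6 nt.
Frame 2: GAT GAA TGT CCT AAA TCG TTA TGT AGA CAA — no ATG→stop ORF.
Frame 3: ATG AAT GTC CTA AAT CGT TAT GTA GAC AAA — no ATG→stop ORF.
ORFs ≥ 3 codons: frame 1 7–15 (3 codons). Count = 1.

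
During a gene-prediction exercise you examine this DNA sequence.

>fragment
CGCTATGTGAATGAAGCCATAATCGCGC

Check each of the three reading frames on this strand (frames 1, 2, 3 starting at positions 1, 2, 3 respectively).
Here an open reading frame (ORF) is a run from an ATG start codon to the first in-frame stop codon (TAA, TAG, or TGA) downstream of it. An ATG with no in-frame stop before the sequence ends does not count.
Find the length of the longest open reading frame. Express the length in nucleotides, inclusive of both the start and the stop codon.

12

Frame 1: CGC TAT GTG AAT GAA GCC ATA ATC GCG — no ATG→stop ORF.
Frame 2: GCT ATG TGA ATG AAG CCA TAA TCG CGC — ATG at 5, stop TGA at 8 → 6 nt; ATG at 11, stop TAA at 20 → 12 nt.
Frame 3: CTA TGT GAA TGA AGC CAT AAT CGC — no ATG→stop ORF.
Longest: frame 2, positions 11–22, 12 nt = 4 codons = 3 aa. → 12 nucleotides.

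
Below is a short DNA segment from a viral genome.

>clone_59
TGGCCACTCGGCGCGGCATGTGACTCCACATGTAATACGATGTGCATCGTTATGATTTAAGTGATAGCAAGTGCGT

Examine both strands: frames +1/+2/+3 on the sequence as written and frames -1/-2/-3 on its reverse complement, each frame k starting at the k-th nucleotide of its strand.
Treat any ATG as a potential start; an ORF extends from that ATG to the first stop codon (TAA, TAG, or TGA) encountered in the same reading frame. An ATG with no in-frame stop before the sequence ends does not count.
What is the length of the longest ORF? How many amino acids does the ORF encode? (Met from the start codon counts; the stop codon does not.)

Reverse complement (5'→3'): ACGCACTTGCTATCACTTAAATCATAACGATGCACATCGTATTACATGTGGAGTCACATGCCGCGCCGAGTGGCCA
Frame +1: TGG CCA CTC GGC GCG GCA TGT GAC TCC ACA TGT AAT ACG ATG TGC ATC GTT ATG ATT TAA GTG ATA GCA AGT GCG — ATG at 40, stop TAA at 58 → 21 nt; ATG at 52, stop TAA at 58 → 9 nt.
Frame +2: GGC CAC TCG GCG CGG CAT GTG ACT CCA CAT GTA ATA CGA TGT GCA TCG TTA TGA TTT AAG TGA TAG CAA GTG CGT — no ATG→stop ORF.
Frame +3: GCC ACT CGG CGC GGC ATG TGA CTC CAC ATG TAA TAC GAT GTG CAT CGT TAT GAT TTA AGT GAT AGC AAG TGC — ATG at 18, stop TGA at 21 → 6 nt; ATG at 30, stop TAA at 33 → 6 nt.
Frame -1: ACG CAC TTG CTA TCA CTT AAA TCA TAA CGA TGC ACA TCG TAT TAC ATG TGG AGT CAC ATG CCG CGC CGA GTG GCC — no ATG→stop ORF.
Frame -2: CGC ACT TGC TAT CAC TTA AAT CAT AAC GAT GCA CAT CGT ATT ACA TGT GGA GTC ACA TGC CGC GCC GAG TGG CCA — no ATG→stop ORF.
Frame -3: GCA CTT GCT ATC ACT TAA ATC ATA ACG ATG CAC ATC GTA TTA CAT GTG GAG TCA CAT GCC GCG CCG AGT GGC — no ATG→stop ORF.
Longest: frame +1, positions 40–60, 21 nt = 7 codons = 6 aa. → 6 amino acids.

6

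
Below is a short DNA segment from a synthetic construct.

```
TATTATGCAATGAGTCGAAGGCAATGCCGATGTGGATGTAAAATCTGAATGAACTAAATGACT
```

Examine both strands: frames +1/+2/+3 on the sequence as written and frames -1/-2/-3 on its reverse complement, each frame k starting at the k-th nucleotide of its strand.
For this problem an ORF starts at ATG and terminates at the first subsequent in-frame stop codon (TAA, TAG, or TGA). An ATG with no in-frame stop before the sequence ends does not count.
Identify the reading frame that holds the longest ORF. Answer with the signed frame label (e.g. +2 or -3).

+1

Reverse complement (5'→3'): AGTCATTTAGTTCATTCAGATTTTACATCCACATCGGCATTGCCTTCGACTCATTGCATAATA
Frame +1: TAT TAT GCA ATG AGT CGA AGG CAA TGC CGA TGT GGA TGT AAA ATC TGA ATG AAC TAA ATG ACT — ATG at 10, stop TGA at 46 → 39 nt; ATG at 49, stop TAA at 55 → 9 nt.
Frame +2: ATT ATG CAA TGA GTC GAA GGC AAT GCC GAT GTG GAT GTA AAA TCT GAA TGA ACT AAA TGA — ATG at 5, stop TGA at 11 → 9 nt.
Frame +3: TTA TGC AAT GAG TCG AAG GCA ATG CCG ATG TGG ATG TAA AAT CTG AAT GAA CTA AAT GAC — ATG at 24, stop TAA at 39 → 18 nt; ATG at 30, stop TAA at 39 → 12 nt; ATG at 36, stop TAA at 39 → 6 nt.
Frame -1: AGT CAT TTA GTT CAT TCA GAT TTT ACA TCC ACA TCG GCA TTG CCT TCG ACT CAT TGC ATA ATA — no ATG→stop ORF.
Frame -2: GTC ATT TAG TTC ATT CAG ATT TTA CAT CCA CAT CGG CAT TGC CTT CGA CTC ATT GCA TAA — no ATG→stop ORF.
Frame -3: TCA TTT AGT TCA TTC AGA TTT TAC ATC CAC ATC GGC ATT GCC TTC GAC TCA TTG CAT AAT — no ATG→stop ORF.
Longest ORF is 39 nt in frame +1 (positions 10–48).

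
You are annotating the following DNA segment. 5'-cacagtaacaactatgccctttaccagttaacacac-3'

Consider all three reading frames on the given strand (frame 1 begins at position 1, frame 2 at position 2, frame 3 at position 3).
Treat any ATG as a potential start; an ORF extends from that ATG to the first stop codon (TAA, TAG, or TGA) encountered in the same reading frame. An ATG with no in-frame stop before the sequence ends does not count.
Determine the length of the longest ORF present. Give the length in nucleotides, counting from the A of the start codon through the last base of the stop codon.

Frame 1: CAC AGT AAC AAC TAT GCC CTT TAC CAG TTA ACA CAC — no ATG→stop ORF.
Frame 2: ACA GTA ACA ACT ATG CCC TTT ACC AGT TAA CAC — ATG at 14, stop TAA at 29 → 18 nt.
Frame 3: CAG TAA CAA CTA TGC CCT TTA CCA GTT AAC ACA — no ATG→stop ORF.
Longest: frame 2, positions 14–31, 18 nt = 6 codons = 5 aa. → 18 nucleotides.

18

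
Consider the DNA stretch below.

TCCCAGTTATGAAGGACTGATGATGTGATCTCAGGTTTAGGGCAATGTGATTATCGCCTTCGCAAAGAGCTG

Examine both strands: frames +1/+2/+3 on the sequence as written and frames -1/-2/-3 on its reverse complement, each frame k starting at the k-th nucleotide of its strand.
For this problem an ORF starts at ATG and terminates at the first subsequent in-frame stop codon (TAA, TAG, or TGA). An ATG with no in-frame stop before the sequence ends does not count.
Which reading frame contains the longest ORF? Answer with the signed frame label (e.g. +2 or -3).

+3

Reverse complement (5'→3'): CAGCTCTTTGCGAAGGCGATAATCACATTGCCCTAAACCTGAGATCACATCATCAGTCCTTCATAACTGGGA
Frame +1: TCC CAG TTA TGA AGG ACT GAT GAT GTG ATC TCA GGT TTA GGG CAA TGT GAT TAT CGC CTT CGC AAA GAG CTG — no ATG→stop ORF.
Frame +2: CCC AGT TAT GAA GGA CTG ATG ATG TGA TCT CAG GTT TAG GGC AAT GTG ATT ATC GCC TTC GCA AAG AGC — ATG at 20, stop TGA at 26 → 9 nt; ATG at 23, stop TGA at 26 → 6 nt.
Frame +3: CCA GTT ATG AAG GAC TGA TGA TGT GAT CTC AGG TTT AGG GCA ATG TGA TTA TCG CCT TCG CAA AGA GCT — ATG at 9, stop TGA at 18 → 12 nt; ATG at 45, stop TGA at 48 → 6 nt.
Frame -1: CAG CTC TTT GCG AAG GCG ATA ATC ACA TTG CCC TAA ACC TGA GAT CAC ATC ATC AGT CCT TCA TAA CTG GGA — no ATG→stop ORF.
Frame -2: AGC TCT TTG CGA AGG CGA TAA TCA CAT TGC CCT AAA CCT GAG ATC ACA TCA TCA GTC CTT CAT AAC TGG — no ATG→stop ORF.
Frame -3: GCT CTT TGC GAA GGC GAT AAT CAC ATT GCC CTA AAC CTG AGA TCA CAT CAT CAG TCC TTC ATA ACT GGG — no ATG→stop ORF.
Longest ORF is 12 nt in frame +3 (positions 9–20).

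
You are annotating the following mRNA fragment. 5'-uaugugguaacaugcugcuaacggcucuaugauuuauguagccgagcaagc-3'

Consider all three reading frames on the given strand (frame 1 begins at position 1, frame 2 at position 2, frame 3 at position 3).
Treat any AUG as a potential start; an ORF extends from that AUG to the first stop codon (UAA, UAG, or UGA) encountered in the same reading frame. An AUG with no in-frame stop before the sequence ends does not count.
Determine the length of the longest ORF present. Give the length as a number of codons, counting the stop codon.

Frame 1: UAU GUG GUA ACA UGC UGC UAA CGG CUC UAU GAU UUA UGU AGC CGA GCA AGC — no AUG→stop ORF.
Frame 2: AUG UGG UAA CAU GCU GCU AAC GGC UCU AUG AUU UAU GUA GCC GAG CAA — AUG at 2, stop UAA at 8 → 9 nt.
Frame 3: UGU GGU AAC AUG CUG CUA ACG GCU CUA UGA UUU AUG UAG CCG AGC AAG — AUG at 12, stop UGA at 30 → 21 nt; AUG at 36, stop UAG at 39 → 6 nt.
Longest: frame 3, positions 12–32, 21 nt = 7 codons = 6 aa. → 7 codons.

7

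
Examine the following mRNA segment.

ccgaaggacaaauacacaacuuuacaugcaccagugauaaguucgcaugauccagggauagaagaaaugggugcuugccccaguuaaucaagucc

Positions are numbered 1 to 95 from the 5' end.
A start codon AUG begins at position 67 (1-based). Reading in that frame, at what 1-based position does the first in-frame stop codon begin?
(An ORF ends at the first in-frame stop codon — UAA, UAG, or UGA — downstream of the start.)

85

Codons from position 67: AUG (67–69), GGU (70–72), GCU (73–75), UGC (76–78), CCC (79–81), AGU (82–84), UAA (85–87).
UAA is a stop codon; it begins at position 85.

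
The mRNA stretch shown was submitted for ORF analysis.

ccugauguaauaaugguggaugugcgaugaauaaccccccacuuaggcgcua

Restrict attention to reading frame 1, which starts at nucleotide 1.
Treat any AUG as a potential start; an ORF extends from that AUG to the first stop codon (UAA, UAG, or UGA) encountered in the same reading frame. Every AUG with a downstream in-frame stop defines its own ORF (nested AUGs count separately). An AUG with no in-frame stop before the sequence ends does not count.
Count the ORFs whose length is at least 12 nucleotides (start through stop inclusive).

Frame 1: CCU GAU GUA AUA AUG GUG GAU GUG CGA UGA AUA ACC CCC CAC UUA GGC GCU — AUG at 13, stop UGA at 28 → 18 nt.
ORFs ≥ 12 nucleotides: frame 1 13–30 (18 nucleotides). Count = 1.

1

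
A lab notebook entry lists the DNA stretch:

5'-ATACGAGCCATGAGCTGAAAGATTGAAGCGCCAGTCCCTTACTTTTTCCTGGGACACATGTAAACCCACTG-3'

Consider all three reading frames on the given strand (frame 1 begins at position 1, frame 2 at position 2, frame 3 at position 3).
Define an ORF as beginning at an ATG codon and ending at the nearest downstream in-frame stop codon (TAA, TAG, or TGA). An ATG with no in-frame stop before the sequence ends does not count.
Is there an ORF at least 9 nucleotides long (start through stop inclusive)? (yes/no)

yes

Frame 1: ATA CGA GCC ATG AGC TGA AAG ATT GAA GCG CCA GTC CCT TAC TTT TTC CTG GGA CAC ATG TAA ACC CAC — ATG at 10, stop TGA at 16 → 9 nt; ATG at 58, stop TAA at 61 → 6 nt.
Frame 2: TAC GAG CCA TGA GCT GAA AGA TTG AAG CGC CAG TCC CTT ACT TTT TCC TGG GAC ACA TGT AAA CCC ACT — no ATG→stop ORF.
Frame 3: ACG AGC CAT GAG CTG AAA GAT TGA AGC GCC AGT CCC TTA CTT TTT CCT GGG ACA CAT GTA AAC CCA CTG — no ATG→stop ORF.
Frame 1 has an ORF of 9 nucleotides (positions 10–18) ≥ 9, so yes.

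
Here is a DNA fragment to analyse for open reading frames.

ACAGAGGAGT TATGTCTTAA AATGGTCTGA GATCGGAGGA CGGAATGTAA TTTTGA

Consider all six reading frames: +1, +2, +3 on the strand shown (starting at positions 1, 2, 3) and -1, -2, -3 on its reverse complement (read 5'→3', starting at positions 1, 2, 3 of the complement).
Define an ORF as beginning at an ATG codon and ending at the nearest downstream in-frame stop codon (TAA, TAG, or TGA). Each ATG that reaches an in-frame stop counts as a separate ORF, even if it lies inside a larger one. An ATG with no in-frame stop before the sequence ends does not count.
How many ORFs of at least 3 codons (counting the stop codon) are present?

Reverse complement (5'→3'): TCAAAATTACATTCCGTCCTCCGATCTCAGACCATTTTAAGACATAACTCCTCTGT
Frame +1: ACA GAG GAG TTA TGT CTT AAA ATG GTC TGA GAT CGG AGG ACG GAA TGT AAT TTT — ATG at 22, stop TGA at 28 → 9 nt.
Frame +2: CAG AGG AGT TAT GTC TTA AAA TGG TCT GAG ATC GGA GGA CGG AAT GTA ATT TTG — no ATG→stop ORF.
Frame +3: AGA GGA GTT ATG TCT TAA AAT GGT CTG AGA TCG GAG GAC GGA ATG TAA TTT TGA — ATG at 12, stop TAA at 18 → 9 nt; ATG at 45, stop TAA at 48 → 6 nt.
Frame -1: TCA AAA TTA CAT TCC GTC CTC CGA TCT CAG ACC ATT TTA AGA CAT AAC TCC TCT — no ATG→stop ORF.
Frame -2: CAA AAT TAC ATT CCG TCC TCC GAT CTC AGA CCA TTT TAA GAC ATA ACT CCT CTG — no ATG→stop ORF.
Frame -3: AAA ATT ACA TTC CGT CCT CCG ATC TCA GAC CAT TTT AAG ACA TAA CTC CTC TGT — no ATG→stop ORF.
ORFs ≥ 3 codons: frame +1 22–30 (3 codons), frame +3 12–20 (3 codons). Count = 2.

2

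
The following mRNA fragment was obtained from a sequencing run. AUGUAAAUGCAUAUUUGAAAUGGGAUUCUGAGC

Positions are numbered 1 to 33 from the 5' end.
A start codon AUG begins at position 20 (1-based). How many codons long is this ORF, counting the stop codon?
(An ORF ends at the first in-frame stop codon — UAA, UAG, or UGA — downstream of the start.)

4

Codons from position 20: AUG (20–22), GGA (23–25), UUC (26–28), UGA (29–31).
UGA is the first in-frame stop; that's 4 codons including the stop.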